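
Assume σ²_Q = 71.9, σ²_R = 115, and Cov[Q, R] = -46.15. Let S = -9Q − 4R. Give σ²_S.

σ²_S = a²·σ²_Q + b²·σ²_R + 2ab·Cov[Q, R] with a = -9, b = -4.
= (-9)²·71.9 + (-4)²·115 + 2·(-9)·(-4)·(-46.15)
= 5823.9 + 1840 + (-3322.8) = 4341.1.

σ²_S = 4341.1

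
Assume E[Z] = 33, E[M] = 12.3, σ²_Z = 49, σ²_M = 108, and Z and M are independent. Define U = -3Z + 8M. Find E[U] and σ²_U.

E[U] = -0.6, σ²_U = 7353

E[U] = (-3)·E[Z] + 8·E[M] = (-3)·33 + 8·12.3 = -0.6.
σ²_U = a²·σ²_Z + b²·σ²_M + 2ab·Cov(Z, M) with a = -3, b = 8.
Independence gives Cov(Z, M) = 0.
= (-3)²·49 + 8²·108 + 2·(-3)·8·0
= 441 + 6912 + 0 = 7353.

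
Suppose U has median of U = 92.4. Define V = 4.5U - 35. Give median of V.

A linear map preserves order up to sign, so median of V = a·median of U + b = 4.5·92.4 + (-35) = 380.8.

median of V = 380.8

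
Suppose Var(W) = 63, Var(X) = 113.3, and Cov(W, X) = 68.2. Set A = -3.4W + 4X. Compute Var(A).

Var(A) = 686.04

Var(A) = a²·Var(W) + b²·Var(X) + 2ab·Cov(W, X) with a = -3.4, b = 4.
= (-3.4)²·63 + 4²·113.3 + 2·(-3.4)·4·68.2
= 728.28 + 1812.8 + (-1855.04) = 686.04.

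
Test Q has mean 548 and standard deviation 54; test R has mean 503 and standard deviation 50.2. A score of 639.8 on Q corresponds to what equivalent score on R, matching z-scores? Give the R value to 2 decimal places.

R = 588.34

z = (639.8 − 548)/54 = 1.7.
R = 503 + z·50.2 = 503 + (639.8 − 548)·50.2/54 = 588.34.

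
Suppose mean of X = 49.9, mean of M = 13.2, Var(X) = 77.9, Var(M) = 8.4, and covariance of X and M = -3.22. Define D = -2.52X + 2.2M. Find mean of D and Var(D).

mean of D = (-2.52)·mean of X + 2.2·mean of M = (-2.52)·49.9 + 2.2·13.2 = -96.708.
Var(D) = a²·Var(X) + b²·Var(M) + 2ab·covariance of X and M with a = -2.52, b = 2.2.
= (-2.52)²·77.9 + 2.2²·8.4 + 2·(-2.52)·2.2·(-3.22)
= 494.69616 + 40.656 + 35.70336 = 571.05552.

mean of D = -96.708, Var(D) = 571.05552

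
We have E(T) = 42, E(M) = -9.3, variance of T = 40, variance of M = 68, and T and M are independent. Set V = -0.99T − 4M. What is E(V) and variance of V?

E(V) = (-0.99)·E(T) + (-4)·E(M) = (-0.99)·42 + (-4)·(-9.3) = -4.38.
variance of V = a²·variance of T + b²·variance of M + 2ab·Cov[T, M] with a = -0.99, b = -4.
Independence gives Cov[T, M] = 0.
= (-0.99)²·40 + (-4)²·68 + 2·(-0.99)·(-4)·0
= 39.204 + 1088 + 0 = 1127.204.

E(V) = -4.38, variance of V = 1127.204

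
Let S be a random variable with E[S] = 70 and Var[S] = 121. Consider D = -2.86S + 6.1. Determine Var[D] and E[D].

D = -2.86S + 6.1 is linear with a = -2.86, b = 6.1.
Var[D] = a²·Var[S] = (-2.86)²·121 = 989.7316 (the additive constant 6.1 does not affect variance).
E[D] = a·E[S] + b = (-2.86)·70 + 6.1 = -194.1.

Var[D] = 989.7316, E[D] = -194.1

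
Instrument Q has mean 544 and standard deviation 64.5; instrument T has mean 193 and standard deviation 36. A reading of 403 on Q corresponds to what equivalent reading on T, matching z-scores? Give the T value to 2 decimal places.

T = 114.30

z = (403 − 544)/64.5 ≈ -2.186.
T = 193 + z·36 = 193 + (403 − 544)·36/64.5 ≈ 114.30.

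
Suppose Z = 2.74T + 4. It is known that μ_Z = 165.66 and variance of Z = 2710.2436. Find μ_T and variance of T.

μ_T = 59, variance of T = 361

From Z = 2.74T + 4: μ_Z = a·μ_T + b, so μ_T = (μ_Z − b)/a = (165.66 − 4)/2.74 = 59.
variance of Z = a²·variance of T, so variance of T = 2710.2436/2.74² = 361.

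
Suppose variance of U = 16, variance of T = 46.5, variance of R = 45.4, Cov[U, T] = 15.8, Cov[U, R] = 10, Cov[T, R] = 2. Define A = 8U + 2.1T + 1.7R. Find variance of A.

variance of A = 2177.431

variance of A = a²·variance of U + b²·variance of T + c²·variance of R + 2ab·Cov[U, T] + 2ac·Cov[U, R] + 2bc·Cov[T, R], with a = 8, b = 2.1, c = 1.7.
= 1024 + 205.065 + 131.206 + 530.88 + 272 + 14.28
= 2177.431.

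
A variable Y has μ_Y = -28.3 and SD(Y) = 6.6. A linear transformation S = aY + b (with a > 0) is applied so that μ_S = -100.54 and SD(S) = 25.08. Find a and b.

a = 3.8, b = 7

SD(S) = a·SD(Y) (a > 0), so a = 25.08/6.6 = 3.8.
μ_S = a·μ_Y + b, so b = -100.54 − 3.8·(-28.3) = 7.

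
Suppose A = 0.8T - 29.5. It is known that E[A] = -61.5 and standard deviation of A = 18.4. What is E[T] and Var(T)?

E[T] = -40, Var(T) = 529

From A = 0.8T - 29.5: E[A] = a·E[T] + b, so E[T] = (E[A] − b)/a = (-61.5 − (-29.5))/0.8 = -40.
Var(A) = 18.4² = 338.56.
Var(A) = a²·Var(T), so Var(T) = 338.56/0.8² = 529.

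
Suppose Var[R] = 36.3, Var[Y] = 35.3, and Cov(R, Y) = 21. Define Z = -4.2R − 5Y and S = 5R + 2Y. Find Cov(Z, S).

By bilinearity, Cov(Z, S) = ac·Var[R] + bd·Var[Y] + (ad+bc)·Cov(R, Y), with a=-4.2, b=-5, c=5, d=2.
ac·Var[R] = (-4.2)·5·36.3 = -762.3
bd·Var[Y] = (-5)·2·35.3 = -353
(ad+bc)·Cov(R, Y) = (-33.4)·21 = -701.4
Cov(Z, S) = -762.3 + (-353) + (-701.4) = -1816.7.

Cov(Z, S) = -1816.7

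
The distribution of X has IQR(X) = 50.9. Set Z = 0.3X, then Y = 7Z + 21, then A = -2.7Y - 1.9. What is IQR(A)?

IQR(A) = 288.603

IQR(Z) = |0.3|·50.9 = 15.27.
IQR(Y) = |7|·15.27 = 106.89.
IQR(A) = |-2.7|·106.89 = 288.603.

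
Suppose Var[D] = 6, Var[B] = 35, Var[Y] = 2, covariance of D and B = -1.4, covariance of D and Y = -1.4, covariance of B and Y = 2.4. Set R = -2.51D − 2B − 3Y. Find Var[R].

Var[R] = 189.4606

Var[R] = a²·Var[D] + b²·Var[B] + c²·Var[Y] + 2ab·covariance of D and B + 2ac·covariance of D and Y + 2bc·covariance of B and Y, with a = -2.51, b = -2, c = -3.
= 37.8006 + 140 + 18 + (-14.056) + (-21.084) + 28.8
= 189.4606.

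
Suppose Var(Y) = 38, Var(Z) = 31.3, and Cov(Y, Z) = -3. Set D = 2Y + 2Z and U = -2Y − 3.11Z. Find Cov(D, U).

By bilinearity, Cov(D, U) = ac·Var(Y) + bd·Var(Z) + (ad+bc)·Cov(Y, Z), with a=2, b=2, c=-2, d=-3.11.
ac·Var(Y) = 2·(-2)·38 = -152
bd·Var(Z) = 2·(-3.11)·31.3 = -194.686
(ad+bc)·Cov(Y, Z) = (-10.22)·(-3) = 30.66
Cov(D, U) = -152 + (-194.686) + 30.66 = -316.026.

Cov(D, U) = -316.026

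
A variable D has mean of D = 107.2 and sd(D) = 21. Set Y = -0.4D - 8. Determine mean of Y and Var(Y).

mean of Y = -50.88, Var(Y) = 70.56

Y = -0.4D - 8 is linear with a = -0.4, b = -8.
mean of Y = a·mean of D + b = (-0.4)·107.2 + (-8) = -50.88.
Var(D) = 21² = 441.
Var(Y) = a²·Var(D) = (-0.4)²·441 = 70.56 (the additive constant -8 does not affect variance).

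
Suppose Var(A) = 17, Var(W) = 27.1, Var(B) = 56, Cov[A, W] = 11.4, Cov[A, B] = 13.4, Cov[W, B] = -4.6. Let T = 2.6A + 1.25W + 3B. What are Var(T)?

Var(T) = 909.90375

Var(T) = a²·Var(A) + b²·Var(W) + c²·Var(B) + 2ab·Cov[A, W] + 2ac·Cov[A, B] + 2bc·Cov[W, B], with a = 2.6, b = 1.25, c = 3.
= 114.92 + 42.34375 + 504 + 74.1 + 209.04 + (-34.5)
= 909.90375.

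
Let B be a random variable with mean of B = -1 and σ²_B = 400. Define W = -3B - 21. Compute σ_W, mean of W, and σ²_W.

W = -3B - 21 is linear with a = -3, b = -21.
σ_B = √400 = 20.
σ_W = |a|·σ_B = |-3|·20 = 60.
mean of W = a·mean of B + b = (-3)·(-1) + (-21) = -18.
σ²_W = a²·σ²_B = (-3)²·400 = 3600 (the additive constant -21 does not affect variance).

σ_W = 60, mean of W = -18, σ²_W = 3600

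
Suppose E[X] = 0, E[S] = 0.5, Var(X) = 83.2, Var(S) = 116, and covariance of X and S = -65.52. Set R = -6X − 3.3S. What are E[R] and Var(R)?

E[R] = -1.65, Var(R) = 1663.848

E[R] = (-6)·E[X] + (-3.3)·E[S] = (-6)·0 + (-3.3)·0.5 = -1.65.
Var(R) = a²·Var(X) + b²·Var(S) + 2ab·covariance of X and S with a = -6, b = -3.3.
= (-6)²·83.2 + (-3.3)²·116 + 2·(-6)·(-3.3)·(-65.52)
= 2995.2 + 1263.24 + (-2594.592) = 1663.848.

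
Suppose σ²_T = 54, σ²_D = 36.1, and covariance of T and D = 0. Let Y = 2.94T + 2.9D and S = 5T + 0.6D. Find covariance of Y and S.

By bilinearity, covariance of Y and S = ac·σ²_T + bd·σ²_D + (ad+bc)·covariance of T and D, with a=2.94, b=2.9, c=5, d=0.6.
ac·σ²_T = 2.94·5·54 = 793.8
bd·σ²_D = 2.9·0.6·36.1 = 62.814
(ad+bc)·covariance of T and D = (16.264)·0 = 0
covariance of Y and S = 793.8 + 62.814 + 0 = 856.614.

covariance of Y and S = 856.614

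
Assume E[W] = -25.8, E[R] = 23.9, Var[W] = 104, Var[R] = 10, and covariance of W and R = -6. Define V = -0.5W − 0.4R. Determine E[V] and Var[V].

E[V] = 3.34, Var[V] = 25.2

E[V] = (-0.5)·E[W] + (-0.4)·E[R] = (-0.5)·(-25.8) + (-0.4)·23.9 = 3.34.
Var[V] = a²·Var[W] + b²·Var[R] + 2ab·covariance of W and R with a = -0.5, b = -0.4.
= (-0.5)²·104 + (-0.4)²·10 + 2·(-0.5)·(-0.4)·(-6)
= 26 + 1.6 + (-2.4) = 25.2.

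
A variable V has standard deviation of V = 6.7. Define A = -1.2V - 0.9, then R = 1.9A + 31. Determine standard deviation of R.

standard deviation of R = 15.276

standard deviation of A = |-1.2|·6.7 = 8.04.
standard deviation of R = |1.9|·8.04 = 15.276.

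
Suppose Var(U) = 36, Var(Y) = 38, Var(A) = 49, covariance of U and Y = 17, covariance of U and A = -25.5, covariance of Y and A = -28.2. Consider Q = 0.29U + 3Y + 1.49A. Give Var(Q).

Var(Q) = a²·Var(U) + b²·Var(Y) + c²·Var(A) + 2ab·covariance of U and Y + 2ac·covariance of U and A + 2bc·covariance of Y and A, with a = 0.29, b = 3, c = 1.49.
= 3.0276 + 342 + 108.7849 + 29.58 + (-22.0371) + (-252.108)
= 209.2474.

Var(Q) = 209.2474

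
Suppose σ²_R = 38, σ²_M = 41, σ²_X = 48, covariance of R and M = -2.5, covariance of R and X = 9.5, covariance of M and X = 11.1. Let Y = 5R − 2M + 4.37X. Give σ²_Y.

σ²_Y = 2301.7732

σ²_Y = a²·σ²_R + b²·σ²_M + c²·σ²_X + 2ab·covariance of R and M + 2ac·covariance of R and X + 2bc·covariance of M and X, with a = 5, b = -2, c = 4.37.
= 950 + 164 + 916.6512 + 50 + 415.15 + (-194.028)
= 2301.7732.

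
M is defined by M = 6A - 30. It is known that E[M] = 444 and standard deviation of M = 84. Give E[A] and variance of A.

E[A] = 79, variance of A = 196

From M = 6A - 30: E[M] = a·E[A] + b, so E[A] = (E[M] − b)/a = (444 − (-30))/6 = 79.
variance of M = 84² = 7056.
variance of M = a²·variance of A, so variance of A = 7056/6² = 196.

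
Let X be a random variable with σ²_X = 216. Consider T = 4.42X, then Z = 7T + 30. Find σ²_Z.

σ²_T = 4.42²·216 = 4219.8624.
σ²_Z = 7²·4219.8624 = 206773.2576.

σ²_Z = 206773.2576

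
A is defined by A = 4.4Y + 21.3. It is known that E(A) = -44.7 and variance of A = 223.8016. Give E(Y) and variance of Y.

From A = 4.4Y + 21.3: E(A) = a·E(Y) + b, so E(Y) = (E(A) − b)/a = (-44.7 − 21.3)/4.4 = -15.
variance of A = a²·variance of Y, so variance of Y = 223.8016/4.4² = 11.56.

E(Y) = -15, variance of Y = 11.56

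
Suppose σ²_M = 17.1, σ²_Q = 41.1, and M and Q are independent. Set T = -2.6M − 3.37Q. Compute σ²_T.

σ²_T = a²·σ²_M + b²·σ²_Q + 2ab·covariance of M and Q with a = -2.6, b = -3.37.
Independence gives covariance of M and Q = 0.
= (-2.6)²·17.1 + (-3.37)²·41.1 + 2·(-2.6)·(-3.37)·0
= 115.596 + 466.76859 + 0 = 582.36459.

σ²_T = 582.36459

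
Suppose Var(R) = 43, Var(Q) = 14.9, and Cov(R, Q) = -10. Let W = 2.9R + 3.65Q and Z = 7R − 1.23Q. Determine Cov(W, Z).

Cov(W, Z) = 586.17645

By bilinearity, Cov(W, Z) = ac·Var(R) + bd·Var(Q) + (ad+bc)·Cov(R, Q), with a=2.9, b=3.65, c=7, d=-1.23.
ac·Var(R) = 2.9·7·43 = 872.9
bd·Var(Q) = 3.65·(-1.23)·14.9 = -66.89355
(ad+bc)·Cov(R, Q) = (21.983)·(-10) = -219.83
Cov(W, Z) = 872.9 + (-66.89355) + (-219.83) = 586.17645.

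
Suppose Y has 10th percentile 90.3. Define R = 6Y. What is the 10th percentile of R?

10th percentile of R = 541.8

Since a = 6 > 0 the transformation is increasing, so the 10th percentile of R = a·(P_{10} of Y) + b = 6·90.3 = 541.8.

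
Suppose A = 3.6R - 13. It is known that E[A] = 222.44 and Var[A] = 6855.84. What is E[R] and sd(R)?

From A = 3.6R - 13: E[A] = a·E[R] + b, so E[R] = (E[A] − b)/a = (222.44 − (-13))/3.6 = 65.4.
sd(A) = √6855.84 = 82.8.
sd(A) = |a|·sd(R), so sd(R) = 82.8/|3.6| = 23.

E[R] = 65.4, sd(R) = 23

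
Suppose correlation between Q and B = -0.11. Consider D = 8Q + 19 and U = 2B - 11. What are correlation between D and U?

Linear rescalings preserve correlation up to sign; here the slopes 8 and 2 have the same sign, so correlation between D and U = correlation between Q and B = -0.11.

correlation between D and U = -0.11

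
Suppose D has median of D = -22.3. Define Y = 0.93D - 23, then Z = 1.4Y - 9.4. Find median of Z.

median of Z = -70.6346

median of Y = 0.93·(-22.3) + (-23) = -43.739.
median of Z = 1.4·(-43.739) + (-9.4) = -70.6346.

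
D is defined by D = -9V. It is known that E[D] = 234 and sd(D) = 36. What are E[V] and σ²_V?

E[V] = -26, σ²_V = 16

From D = -9V: E[D] = a·E[V] + b, so E[V] = (E[D] − b)/a = (234 − 0)/(-9) = -26.
σ²_D = 36² = 1296.
σ²_D = a²·σ²_V, so σ²_V = 1296/(-9)² = 16.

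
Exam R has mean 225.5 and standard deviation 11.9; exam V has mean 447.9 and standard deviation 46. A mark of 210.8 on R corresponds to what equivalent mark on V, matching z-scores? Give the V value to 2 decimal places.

V = 391.08

z = (210.8 − 225.5)/11.9 ≈ -1.2353.
V = 447.9 + z·46 = 447.9 + (210.8 − 225.5)·46/11.9 ≈ 391.08.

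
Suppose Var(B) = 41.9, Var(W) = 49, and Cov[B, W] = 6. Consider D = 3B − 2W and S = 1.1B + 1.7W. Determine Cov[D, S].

By bilinearity, Cov[D, S] = ac·Var(B) + bd·Var(W) + (ad+bc)·Cov[B, W], with a=3, b=-2, c=1.1, d=1.7.
ac·Var(B) = 3·1.1·41.9 = 138.27
bd·Var(W) = (-2)·1.7·49 = -166.6
(ad+bc)·Cov[B, W] = (2.9)·6 = 17.4
Cov[D, S] = 138.27 + (-166.6) + 17.4 = -10.93.

Cov[D, S] = -10.93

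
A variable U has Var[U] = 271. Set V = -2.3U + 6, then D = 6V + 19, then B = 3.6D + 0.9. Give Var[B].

Var[V] = (-2.3)²·271 = 1433.59.
Var[D] = 6²·1433.59 = 51609.24.
Var[B] = 3.6²·51609.24 = 668855.7504.

Var[B] = 668855.7504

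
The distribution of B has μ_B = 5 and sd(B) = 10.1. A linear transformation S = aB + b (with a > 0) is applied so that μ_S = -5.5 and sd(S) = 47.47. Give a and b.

sd(S) = a·sd(B) (a > 0), so a = 47.47/10.1 = 4.7.
μ_S = a·μ_B + b, so b = -5.5 − 4.7·5 = -29.

a = 4.7, b = -29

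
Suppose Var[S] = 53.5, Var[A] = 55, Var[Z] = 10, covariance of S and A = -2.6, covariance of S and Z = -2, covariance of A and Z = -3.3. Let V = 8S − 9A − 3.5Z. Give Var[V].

Var[V] = a²·Var[S] + b²·Var[A] + c²·Var[Z] + 2ab·covariance of S and A + 2ac·covariance of S and Z + 2bc·covariance of A and Z, with a = 8, b = -9, c = -3.5.
= 3424 + 4455 + 122.5 + 374.4 + 112 + (-207.9)
= 8280.

Var[V] = 8280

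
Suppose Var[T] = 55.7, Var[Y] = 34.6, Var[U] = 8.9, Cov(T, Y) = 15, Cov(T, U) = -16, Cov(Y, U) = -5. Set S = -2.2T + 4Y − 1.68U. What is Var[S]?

Var[S] = a²·Var[T] + b²·Var[Y] + c²·Var[U] + 2ab·Cov(T, Y) + 2ac·Cov(T, U) + 2bc·Cov(Y, U), with a = -2.2, b = 4, c = -1.68.
= 269.588 + 553.6 + 25.11936 + (-264) + (-118.272) + 67.2
= 533.23536.

Var[S] = 533.23536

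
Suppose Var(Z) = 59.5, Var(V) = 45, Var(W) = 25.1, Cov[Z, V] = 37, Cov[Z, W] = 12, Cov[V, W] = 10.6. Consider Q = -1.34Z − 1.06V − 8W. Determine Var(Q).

Var(Q) = 2305.9658

Var(Q) = a²·Var(Z) + b²·Var(V) + c²·Var(W) + 2ab·Cov[Z, V] + 2ac·Cov[Z, W] + 2bc·Cov[V, W], with a = -1.34, b = -1.06, c = -8.
= 106.8382 + 50.562 + 1606.4 + 105.1096 + 257.28 + 179.776
= 2305.9658.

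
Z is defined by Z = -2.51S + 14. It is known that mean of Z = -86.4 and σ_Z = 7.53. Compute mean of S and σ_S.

From Z = -2.51S + 14: mean of Z = a·mean of S + b, so mean of S = (mean of Z − b)/a = (-86.4 − 14)/(-2.51) = 40.
σ_Z = |a|·σ_S, so σ_S = 7.53/|-2.51| = 3.

mean of S = 40, σ_S = 3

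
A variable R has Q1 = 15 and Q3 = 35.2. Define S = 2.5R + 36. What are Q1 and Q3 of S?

Q1(S) = 73.5, Q3(S) = 124

a = 2.5 > 0: Q1(S) = a·Q1(R)+b = 73.5, Q3(S) = a·Q3(R)+b = 124.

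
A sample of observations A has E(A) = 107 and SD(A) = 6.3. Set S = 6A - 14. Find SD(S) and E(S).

SD(S) = 37.8, E(S) = 628

S = 6A - 14 is linear with a = 6, b = -14.
SD(S) = |a|·SD(A) = |6|·6.3 = 37.8.
E(S) = a·E(A) + b = 6·107 + (-14) = 628.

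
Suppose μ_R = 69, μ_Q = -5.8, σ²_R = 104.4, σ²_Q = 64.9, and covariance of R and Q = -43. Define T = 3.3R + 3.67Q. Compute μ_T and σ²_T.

μ_T = 3.3·μ_R + 3.67·μ_Q = 3.3·69 + 3.67·(-5.8) = 206.414.
σ²_T = a²·σ²_R + b²·σ²_Q + 2ab·covariance of R and Q with a = 3.3, b = 3.67.
= 3.3²·104.4 + 3.67²·64.9 + 2·3.3·3.67·(-43)
= 1136.916 + 874.13161 + (-1041.546) = 969.50161.

μ_T = 206.414, σ²_T = 969.50161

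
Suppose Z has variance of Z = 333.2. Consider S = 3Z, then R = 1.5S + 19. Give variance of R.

variance of S = 3²·333.2 = 2998.8.
variance of R = 1.5²·2998.8 = 6747.3.

variance of R = 6747.3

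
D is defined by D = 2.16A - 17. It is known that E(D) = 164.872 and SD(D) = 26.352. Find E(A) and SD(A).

From D = 2.16A - 17: E(D) = a·E(A) + b, so E(A) = (E(D) − b)/a = (164.872 − (-17))/2.16 = 84.2.
SD(D) = |a|·SD(A), so SD(A) = 26.352/|2.16| = 12.2.

E(A) = 84.2, SD(A) = 12.2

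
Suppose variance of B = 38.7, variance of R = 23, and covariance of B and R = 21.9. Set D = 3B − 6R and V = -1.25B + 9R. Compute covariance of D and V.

covariance of D and V = -631.575

By bilinearity, covariance of D and V = ac·variance of B + bd·variance of R + (ad+bc)·covariance of B and R, with a=3, b=-6, c=-1.25, d=9.
ac·variance of B = 3·(-1.25)·38.7 = -145.125
bd·variance of R = (-6)·9·23 = -1242
(ad+bc)·covariance of B and R = (34.5)·21.9 = 755.55
covariance of D and V = -145.125 + (-1242) + 755.55 = -631.575.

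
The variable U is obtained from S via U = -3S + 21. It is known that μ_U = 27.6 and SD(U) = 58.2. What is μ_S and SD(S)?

μ_S = -2.2, SD(S) = 19.4

From U = -3S + 21: μ_U = a·μ_S + b, so μ_S = (μ_U − b)/a = (27.6 − 21)/(-3) = -2.2.
SD(U) = |a|·SD(S), so SD(S) = 58.2/|-3| = 19.4.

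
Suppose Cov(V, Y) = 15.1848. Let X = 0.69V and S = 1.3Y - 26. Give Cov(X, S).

Cov(X, S) = 13.6207656

Cov(X, S) = a·c·Cov(V, Y) = 0.69·1.3·15.1848 = 13.6207656. Additive constants drop out.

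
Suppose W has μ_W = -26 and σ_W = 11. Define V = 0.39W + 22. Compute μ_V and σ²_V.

μ_V = 11.86, σ²_V = 18.4041

V = 0.39W + 22 is linear with a = 0.39, b = 22.
μ_V = a·μ_W + b = 0.39·(-26) + 22 = 11.86.
σ²_W = 11² = 121.
σ²_V = a²·σ²_W = 0.39²·121 = 18.4041 (the additive constant 22 does not affect variance).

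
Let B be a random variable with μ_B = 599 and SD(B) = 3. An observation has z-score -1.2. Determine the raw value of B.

B = μ_B + z·SD(B) = 599 + (-1.2)·3 = 595.4.

B = 595.4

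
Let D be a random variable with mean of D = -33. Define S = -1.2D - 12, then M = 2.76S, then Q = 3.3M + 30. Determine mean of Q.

mean of Q = 281.3808

mean of S = (-1.2)·(-33) + (-12) = 27.6.
mean of M = 2.76·27.6 = 76.176.
mean of Q = 3.3·76.176 + 30 = 281.3808.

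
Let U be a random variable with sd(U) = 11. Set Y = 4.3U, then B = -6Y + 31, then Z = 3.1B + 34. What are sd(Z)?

sd(Z) = 879.78

sd(Y) = |4.3|·11 = 47.3.
sd(B) = |-6|·47.3 = 283.8.
sd(Z) = |3.1|·283.8 = 879.78.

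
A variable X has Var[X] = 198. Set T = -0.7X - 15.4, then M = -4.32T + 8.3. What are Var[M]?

Var[M] = 1810.626048

Var[T] = (-0.7)²·198 = 97.02.
Var[M] = (-4.32)²·97.02 = 1810.626048.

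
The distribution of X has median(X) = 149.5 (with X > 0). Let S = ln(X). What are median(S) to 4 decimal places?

ln(X) is monotone on this domain, so median(S) = ln(149.5) ≈ 5.0073.

median(S) = 5.0073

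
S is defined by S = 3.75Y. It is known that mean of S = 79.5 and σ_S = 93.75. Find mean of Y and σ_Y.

From S = 3.75Y: mean of S = a·mean of Y + b, so mean of Y = (mean of S − b)/a = (79.5 − 0)/3.75 = 21.2.
σ_S = |a|·σ_Y, so σ_Y = 93.75/|3.75| = 25.

mean of Y = 21.2, σ_Y = 25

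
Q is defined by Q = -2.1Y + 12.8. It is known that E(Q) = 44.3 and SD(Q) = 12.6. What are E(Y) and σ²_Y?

From Q = -2.1Y + 12.8: E(Q) = a·E(Y) + b, so E(Y) = (E(Q) − b)/a = (44.3 − 12.8)/(-2.1) = -15.
σ²_Q = 12.6² = 158.76.
σ²_Q = a²·σ²_Y, so σ²_Y = 158.76/(-2.1)² = 36.

E(Y) = -15, σ²_Y = 36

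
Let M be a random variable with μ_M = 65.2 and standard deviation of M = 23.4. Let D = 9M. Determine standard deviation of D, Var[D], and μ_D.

standard deviation of D = 210.6, Var[D] = 44352.36, μ_D = 586.8

D = 9M is linear with a = 9, b = 0.
standard deviation of D = |a|·standard deviation of M = |9|·23.4 = 210.6.
Var[M] = 23.4² = 547.56.
Var[D] = a²·Var[M] = 9²·547.56 = 44352.36.
μ_D = a·μ_M + b = 9·65.2 = 586.8.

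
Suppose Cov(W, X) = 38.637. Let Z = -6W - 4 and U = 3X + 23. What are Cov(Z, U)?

Cov(Z, U) = -695.466

Cov(Z, U) = a·c·Cov(W, X) = (-6)·3·38.637 = -695.466. Additive constants drop out.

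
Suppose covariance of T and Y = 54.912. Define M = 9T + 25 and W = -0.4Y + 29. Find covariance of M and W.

covariance of M and W = a·c·covariance of T and Y = 9·(-0.4)·54.912 = -197.6832. Additive constants drop out.

covariance of M and W = -197.6832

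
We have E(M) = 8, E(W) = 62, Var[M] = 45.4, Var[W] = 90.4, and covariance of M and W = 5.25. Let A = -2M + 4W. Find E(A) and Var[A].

E(A) = (-2)·E(M) + 4·E(W) = (-2)·8 + 4·62 = 232.
Var[A] = a²·Var[M] + b²·Var[W] + 2ab·covariance of M and W with a = -2, b = 4.
= (-2)²·45.4 + 4²·90.4 + 2·(-2)·4·5.25
= 181.6 + 1446.4 + (-84) = 1544.

E(A) = 232, Var[A] = 1544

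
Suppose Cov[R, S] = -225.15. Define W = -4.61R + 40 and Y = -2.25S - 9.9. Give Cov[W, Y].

Cov[W, Y] = -2335.368375

Cov[W, Y] = a·c·Cov[R, S] = (-4.61)·(-2.25)·(-225.15) = -2335.368375. Additive constants drop out.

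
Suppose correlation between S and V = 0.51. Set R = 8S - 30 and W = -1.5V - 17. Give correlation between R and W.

Linear rescalings preserve |correlation|; the slopes 8 and -1.5 have opposite signs, so the correlation flips sign: correlation between R and W = −correlation between S and V = -0.51.

correlation between R and W = -0.51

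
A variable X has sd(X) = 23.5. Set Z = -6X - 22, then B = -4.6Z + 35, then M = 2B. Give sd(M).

sd(Z) = |-6|·23.5 = 141.
sd(B) = |-4.6|·141 = 648.6.
sd(M) = |2|·648.6 = 1297.2.

sd(M) = 1297.2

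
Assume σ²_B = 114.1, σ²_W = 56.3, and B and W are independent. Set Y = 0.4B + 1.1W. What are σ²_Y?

σ²_Y = 86.379

σ²_Y = a²·σ²_B + b²·σ²_W + 2ab·Cov(B, W) with a = 0.4, b = 1.1.
Independence gives Cov(B, W) = 0.
= 0.4²·114.1 + 1.1²·56.3 + 2·0.4·1.1·0
= 18.256 + 68.123 + 0 = 86.379.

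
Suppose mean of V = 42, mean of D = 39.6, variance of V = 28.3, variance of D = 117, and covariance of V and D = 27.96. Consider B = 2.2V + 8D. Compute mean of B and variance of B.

mean of B = 2.2·mean of V + 8·mean of D = 2.2·42 + 8·39.6 = 409.2.
variance of B = a²·variance of V + b²·variance of D + 2ab·covariance of V and D with a = 2.2, b = 8.
= 2.2²·28.3 + 8²·117 + 2·2.2·8·27.96
= 136.972 + 7488 + 984.192 = 8609.164.

mean of B = 409.2, variance of B = 8609.164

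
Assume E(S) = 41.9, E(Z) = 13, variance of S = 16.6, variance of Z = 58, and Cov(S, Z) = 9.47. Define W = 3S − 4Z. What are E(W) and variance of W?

E(W) = 3·E(S) + (-4)·E(Z) = 3·41.9 + (-4)·13 = 73.7.
variance of W = a²·variance of S + b²·variance of Z + 2ab·Cov(S, Z) with a = 3, b = -4.
= 3²·16.6 + (-4)²·58 + 2·3·(-4)·9.47
= 149.4 + 928 + (-227.28) = 850.12.

E(W) = 73.7, variance of W = 850.12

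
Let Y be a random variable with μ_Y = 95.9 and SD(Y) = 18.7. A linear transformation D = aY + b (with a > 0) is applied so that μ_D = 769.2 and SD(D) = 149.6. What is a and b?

SD(D) = a·SD(Y) (a > 0), so a = 149.6/18.7 = 8.
μ_D = a·μ_Y + b, so b = 769.2 − 8·95.9 = 2.

a = 8, b = 2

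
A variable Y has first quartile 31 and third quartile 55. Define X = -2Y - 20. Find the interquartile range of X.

IQR(X) = 48

IQR of Y = Q3 − Q1 = 55 − 31 = 24.
Under X = aY + b, IQR(X) = |a|·IQR(Y) = |-2|·24 = 48 (shifts cancel; spread scales by |a|).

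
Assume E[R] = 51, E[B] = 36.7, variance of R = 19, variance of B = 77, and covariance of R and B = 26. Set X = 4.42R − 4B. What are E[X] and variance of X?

E[X] = 78.62, variance of X = 683.8316

E[X] = 4.42·E[R] + (-4)·E[B] = 4.42·51 + (-4)·36.7 = 78.62.
variance of X = a²·variance of R + b²·variance of B + 2ab·covariance of R and B with a = 4.42, b = -4.
= 4.42²·19 + (-4)²·77 + 2·4.42·(-4)·26
= 371.1916 + 1232 + (-919.36) = 683.8316.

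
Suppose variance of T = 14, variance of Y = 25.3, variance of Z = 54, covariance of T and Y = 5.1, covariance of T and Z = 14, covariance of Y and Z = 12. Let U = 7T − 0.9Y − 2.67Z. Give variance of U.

variance of U = a²·variance of T + b²·variance of Y + c²·variance of Z + 2ab·covariance of T and Y + 2ac·covariance of T and Z + 2bc·covariance of Y and Z, with a = 7, b = -0.9, c = -2.67.
= 686 + 20.493 + 384.9606 + (-64.26) + (-523.32) + 57.672
= 561.5456.

variance of U = 561.5456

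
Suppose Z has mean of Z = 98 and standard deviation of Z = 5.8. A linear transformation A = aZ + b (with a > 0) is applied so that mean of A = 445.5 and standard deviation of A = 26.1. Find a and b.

a = 4.5, b = 4.5

standard deviation of A = a·standard deviation of Z (a > 0), so a = 26.1/5.8 = 4.5.
mean of A = a·mean of Z + b, so b = 445.5 − 4.5·98 = 4.5.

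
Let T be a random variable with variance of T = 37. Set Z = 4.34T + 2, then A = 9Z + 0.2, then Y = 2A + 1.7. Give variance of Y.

variance of Z = 4.34²·37 = 696.9172.
variance of A = 9²·696.9172 = 56450.2932.
variance of Y = 2²·56450.2932 = 225801.1728.

variance of Y = 225801.1728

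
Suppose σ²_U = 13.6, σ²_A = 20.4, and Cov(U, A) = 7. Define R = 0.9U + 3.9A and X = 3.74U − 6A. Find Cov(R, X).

By bilinearity, Cov(R, X) = ac·σ²_U + bd·σ²_A + (ad+bc)·Cov(U, A), with a=0.9, b=3.9, c=3.74, d=-6.
ac·σ²_U = 0.9·3.74·13.6 = 45.7776
bd·σ²_A = 3.9·(-6)·20.4 = -477.36
(ad+bc)·Cov(U, A) = (9.186)·7 = 64.302
Cov(R, X) = 45.7776 + (-477.36) + 64.302 = -367.2804.

Cov(R, X) = -367.2804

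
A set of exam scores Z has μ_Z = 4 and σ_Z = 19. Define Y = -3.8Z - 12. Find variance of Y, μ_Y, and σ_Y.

variance of Y = 5212.84, μ_Y = -27.2, σ_Y = 72.2

Y = -3.8Z - 12 is linear with a = -3.8, b = -12.
variance of Z = 19² = 361.
variance of Y = a²·variance of Z = (-3.8)²·361 = 5212.84 (the additive constant -12 does not affect variance).
μ_Y = a·μ_Z + b = (-3.8)·4 + (-12) = -27.2.
σ_Y = |a|·σ_Z = |-3.8|·19 = 72.2.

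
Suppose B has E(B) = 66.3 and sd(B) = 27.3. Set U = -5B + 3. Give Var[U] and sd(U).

Var[U] = 18632.25, sd(U) = 136.5

U = -5B + 3 is linear with a = -5, b = 3.
Var[B] = 27.3² = 745.29.
Var[U] = a²·Var[B] = (-5)²·745.29 = 18632.25 (the additive constant 3 does not affect variance).
sd(U) = |a|·sd(B) = |-5|·27.3 = 136.5.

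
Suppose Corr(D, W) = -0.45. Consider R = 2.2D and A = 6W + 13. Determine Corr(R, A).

Corr(R, A) = -0.45

Linear rescalings preserve correlation up to sign; here the slopes 2.2 and 6 have the same sign, so Corr(R, A) = Corr(D, W) = -0.45.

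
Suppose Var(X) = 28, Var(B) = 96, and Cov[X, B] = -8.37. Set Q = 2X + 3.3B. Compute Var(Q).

Var(Q) = a²·Var(X) + b²·Var(B) + 2ab·Cov[X, B] with a = 2, b = 3.3.
= 2²·28 + 3.3²·96 + 2·2·3.3·(-8.37)
= 112 + 1045.44 + (-110.484) = 1046.956.

Var(Q) = 1046.956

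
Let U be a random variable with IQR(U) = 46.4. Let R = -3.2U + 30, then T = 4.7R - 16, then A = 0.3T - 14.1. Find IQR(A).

IQR(R) = |-3.2|·46.4 = 148.48.
IQR(T) = |4.7|·148.48 = 697.856.
IQR(A) = |0.3|·697.856 = 209.3568.

IQR(A) = 209.3568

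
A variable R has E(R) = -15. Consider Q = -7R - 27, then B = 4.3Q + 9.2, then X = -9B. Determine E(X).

E(X) = -3101.4

E(Q) = (-7)·(-15) + (-27) = 78.
E(B) = 4.3·78 + 9.2 = 344.6.
E(X) = (-9)·344.6 = -3101.4.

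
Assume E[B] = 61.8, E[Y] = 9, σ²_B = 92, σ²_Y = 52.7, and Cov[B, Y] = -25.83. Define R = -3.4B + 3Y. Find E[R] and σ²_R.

E[R] = -183.12, σ²_R = 2064.752

E[R] = (-3.4)·E[B] + 3·E[Y] = (-3.4)·61.8 + 3·9 = -183.12.
σ²_R = a²·σ²_B + b²·σ²_Y + 2ab·Cov[B, Y] with a = -3.4, b = 3.
= (-3.4)²·92 + 3²·52.7 + 2·(-3.4)·3·(-25.83)
= 1063.52 + 474.3 + 526.932 = 2064.752.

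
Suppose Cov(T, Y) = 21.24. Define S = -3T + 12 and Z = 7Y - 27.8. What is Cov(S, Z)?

Cov(S, Z) = a·c·Cov(T, Y) = (-3)·7·21.24 = -446.04. Additive constants drop out.

Cov(S, Z) = -446.04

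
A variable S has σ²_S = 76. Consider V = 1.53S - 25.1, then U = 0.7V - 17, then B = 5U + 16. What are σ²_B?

σ²_B = 2179.3779

σ²_V = 1.53²·76 = 177.9084.
σ²_U = 0.7²·177.9084 = 87.175116.
σ²_B = 5²·87.175116 = 2179.3779.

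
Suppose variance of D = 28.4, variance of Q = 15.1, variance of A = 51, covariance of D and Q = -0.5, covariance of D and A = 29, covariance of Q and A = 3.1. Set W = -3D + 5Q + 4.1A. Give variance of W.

variance of W = 919.11

variance of W = a²·variance of D + b²·variance of Q + c²·variance of A + 2ab·covariance of D and Q + 2ac·covariance of D and A + 2bc·covariance of Q and A, with a = -3, b = 5, c = 4.1.
= 255.6 + 377.5 + 857.31 + 15 + (-713.4) + 127.1
= 919.11.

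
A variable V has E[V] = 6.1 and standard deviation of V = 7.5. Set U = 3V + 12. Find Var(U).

Var(U) = 506.25

U = 3V + 12 is linear with a = 3, b = 12.
Var(V) = 7.5² = 56.25.
Var(U) = a²·Var(V) = 3²·56.25 = 506.25 (the additive constant 12 does not affect variance).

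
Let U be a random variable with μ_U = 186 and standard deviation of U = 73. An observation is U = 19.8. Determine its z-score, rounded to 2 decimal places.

z = (U − μ_U) / standard deviation of U = (19.8 − 186) / 73 ≈ -2.28.

z = -2.28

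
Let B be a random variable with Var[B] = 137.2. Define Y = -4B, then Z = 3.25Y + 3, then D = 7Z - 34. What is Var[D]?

Var[Y] = (-4)²·137.2 = 2195.2.
Var[Z] = 3.25²·2195.2 = 23186.8.
Var[D] = 7²·23186.8 = 1136153.2.

Var[D] = 1136153.2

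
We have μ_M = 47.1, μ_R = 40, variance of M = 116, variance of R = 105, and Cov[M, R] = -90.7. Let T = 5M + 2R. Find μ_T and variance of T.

μ_T = 315.5, variance of T = 1506

μ_T = 5·μ_M + 2·μ_R = 5·47.1 + 2·40 = 315.5.
variance of T = a²·variance of M + b²·variance of R + 2ab·Cov[M, R] with a = 5, b = 2.
= 5²·116 + 2²·105 + 2·5·2·(-90.7)
= 2900 + 420 + (-1814) = 1506.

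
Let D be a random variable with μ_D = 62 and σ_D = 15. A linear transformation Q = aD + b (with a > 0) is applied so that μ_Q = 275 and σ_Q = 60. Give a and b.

a = 4, b = 27

σ_Q = a·σ_D (a > 0), so a = 60/15 = 4.
μ_Q = a·μ_D + b, so b = 275 − 4·62 = 27.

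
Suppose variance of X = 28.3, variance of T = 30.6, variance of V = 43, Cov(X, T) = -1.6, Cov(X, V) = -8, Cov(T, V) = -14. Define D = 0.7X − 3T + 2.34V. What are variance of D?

variance of D = 701.7898

variance of D = a²·variance of X + b²·variance of T + c²·variance of V + 2ab·Cov(X, T) + 2ac·Cov(X, V) + 2bc·Cov(T, V), with a = 0.7, b = -3, c = 2.34.
= 13.867 + 275.4 + 235.4508 + 6.72 + (-26.208) + 196.56
= 701.7898.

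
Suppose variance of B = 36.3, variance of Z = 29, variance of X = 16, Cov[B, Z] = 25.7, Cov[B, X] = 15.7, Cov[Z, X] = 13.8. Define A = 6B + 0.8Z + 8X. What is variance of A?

variance of A = 4279.92

variance of A = a²·variance of B + b²·variance of Z + c²·variance of X + 2ab·Cov[B, Z] + 2ac·Cov[B, X] + 2bc·Cov[Z, X], with a = 6, b = 0.8, c = 8.
= 1306.8 + 18.56 + 1024 + 246.72 + 1507.2 + 176.64
= 4279.92.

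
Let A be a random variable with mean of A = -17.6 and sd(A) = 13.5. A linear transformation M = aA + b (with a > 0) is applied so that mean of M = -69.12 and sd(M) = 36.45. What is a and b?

sd(M) = a·sd(A) (a > 0), so a = 36.45/13.5 = 2.7.
mean of M = a·mean of A + b, so b = -69.12 − 2.7·(-17.6) = -21.6.

a = 2.7, b = -21.6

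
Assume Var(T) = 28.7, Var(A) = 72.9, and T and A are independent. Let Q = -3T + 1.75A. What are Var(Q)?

Var(Q) = 481.55625

Var(Q) = a²·Var(T) + b²·Var(A) + 2ab·Cov[T, A] with a = -3, b = 1.75.
Independence gives Cov[T, A] = 0.
= (-3)²·28.7 + 1.75²·72.9 + 2·(-3)·1.75·0
= 258.3 + 223.25625 + 0 = 481.55625.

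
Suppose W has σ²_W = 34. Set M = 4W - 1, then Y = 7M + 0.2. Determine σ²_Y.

σ²_M = 4²·34 = 544.
σ²_Y = 7²·544 = 26656.

σ²_Y = 26656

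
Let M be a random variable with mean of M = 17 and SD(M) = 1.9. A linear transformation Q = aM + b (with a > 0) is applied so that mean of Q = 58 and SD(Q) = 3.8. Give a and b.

a = 2, b = 24

SD(Q) = a·SD(M) (a > 0), so a = 3.8/1.9 = 2.
mean of Q = a·mean of M + b, so b = 58 − 2·17 = 24.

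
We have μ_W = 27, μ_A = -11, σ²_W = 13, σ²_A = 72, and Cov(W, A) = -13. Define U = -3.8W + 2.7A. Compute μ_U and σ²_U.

μ_U = -132.3, σ²_U = 979.36

μ_U = (-3.8)·μ_W + 2.7·μ_A = (-3.8)·27 + 2.7·(-11) = -132.3.
σ²_U = a²·σ²_W + b²·σ²_A + 2ab·Cov(W, A) with a = -3.8, b = 2.7.
= (-3.8)²·13 + 2.7²·72 + 2·(-3.8)·2.7·(-13)
= 187.72 + 524.88 + 266.76 = 979.36.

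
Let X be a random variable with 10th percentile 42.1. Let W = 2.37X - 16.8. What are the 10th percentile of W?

10th percentile of W = 82.977

Since a = 2.37 > 0 the transformation is increasing, so the 10th percentile of W = a·(P_{10} of X) + b = 2.37·42.1 + (-16.8) = 82.977.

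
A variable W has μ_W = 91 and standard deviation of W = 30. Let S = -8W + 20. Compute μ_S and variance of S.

S = -8W + 20 is linear with a = -8, b = 20.
μ_S = a·μ_W + b = (-8)·91 + 20 = -708.
variance of W = 30² = 900.
variance of S = a²·variance of W = (-8)²·900 = 57600 (the additive constant 20 does not affect variance).

μ_S = -708, variance of S = 57600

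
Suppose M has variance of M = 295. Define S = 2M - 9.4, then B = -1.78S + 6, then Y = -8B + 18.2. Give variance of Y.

variance of S = 2²·295 = 1180.
variance of B = (-1.78)²·1180 = 3738.712.
variance of Y = (-8)²·3738.712 = 239277.568.

variance of Y = 239277.568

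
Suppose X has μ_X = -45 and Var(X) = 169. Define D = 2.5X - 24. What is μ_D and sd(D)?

D = 2.5X - 24 is linear with a = 2.5, b = -24.
μ_D = a·μ_X + b = 2.5·(-45) + (-24) = -136.5.
sd(X) = √169 = 13.
sd(D) = |a|·sd(X) = |2.5|·13 = 32.5.

μ_D = -136.5, sd(D) = 32.5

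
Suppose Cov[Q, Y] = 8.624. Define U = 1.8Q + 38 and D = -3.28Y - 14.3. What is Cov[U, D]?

Cov[U, D] = -50.916096

Cov[U, D] = a·c·Cov[Q, Y] = 1.8·(-3.28)·8.624 = -50.916096. Additive constants drop out.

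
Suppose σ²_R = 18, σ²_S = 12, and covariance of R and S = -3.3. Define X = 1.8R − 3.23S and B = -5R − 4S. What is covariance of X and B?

covariance of X and B = -36.495

By bilinearity, covariance of X and B = ac·σ²_R + bd·σ²_S + (ad+bc)·covariance of R and S, with a=1.8, b=-3.23, c=-5, d=-4.
ac·σ²_R = 1.8·(-5)·18 = -162
bd·σ²_S = (-3.23)·(-4)·12 = 155.04
(ad+bc)·covariance of R and S = (8.95)·(-3.3) = -29.535
covariance of X and B = -162 + 155.04 + (-29.535) = -36.495.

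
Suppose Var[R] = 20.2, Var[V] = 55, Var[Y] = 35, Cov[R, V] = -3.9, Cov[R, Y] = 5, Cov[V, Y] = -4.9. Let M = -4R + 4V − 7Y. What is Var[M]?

Var[M] = a²·Var[R] + b²·Var[V] + c²·Var[Y] + 2ab·Cov[R, V] + 2ac·Cov[R, Y] + 2bc·Cov[V, Y], with a = -4, b = 4, c = -7.
= 323.2 + 880 + 1715 + 124.8 + 280 + 274.4
= 3597.4.

Var[M] = 3597.4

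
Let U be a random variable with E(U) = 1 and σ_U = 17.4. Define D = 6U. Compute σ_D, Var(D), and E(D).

D = 6U is linear with a = 6, b = 0.
σ_D = |a|·σ_U = |6|·17.4 = 104.4.
Var(U) = 17.4² = 302.76.
Var(D) = a²·Var(U) = 6²·302.76 = 10899.36.
E(D) = a·E(U) + b = 6·1 = 6.

σ_D = 104.4, Var(D) = 10899.36, E(D) = 6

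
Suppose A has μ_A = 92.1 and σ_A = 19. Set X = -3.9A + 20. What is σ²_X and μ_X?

X = -3.9A + 20 is linear with a = -3.9, b = 20.
σ²_A = 19² = 361.
σ²_X = a²·σ²_A = (-3.9)²·361 = 5490.81 (the additive constant 20 does not affect variance).
μ_X = a·μ_A + b = (-3.9)·92.1 + 20 = -339.19.

σ²_X = 5490.81, μ_X = -339.19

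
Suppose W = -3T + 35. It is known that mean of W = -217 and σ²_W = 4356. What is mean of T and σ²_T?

mean of T = 84, σ²_T = 484

From W = -3T + 35: mean of W = a·mean of T + b, so mean of T = (mean of W − b)/a = (-217 − 35)/(-3) = 84.
σ²_W = a²·σ²_T, so σ²_T = 4356/(-3)² = 484.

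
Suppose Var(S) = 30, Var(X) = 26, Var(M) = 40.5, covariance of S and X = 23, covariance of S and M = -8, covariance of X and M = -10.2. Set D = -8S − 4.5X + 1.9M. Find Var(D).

Var(D) = a²·Var(S) + b²·Var(X) + c²·Var(M) + 2ab·covariance of S and X + 2ac·covariance of S and M + 2bc·covariance of X and M, with a = -8, b = -4.5, c = 1.9.
= 1920 + 526.5 + 146.205 + 1656 + 243.2 + 174.42
= 4666.325.

Var(D) = 4666.325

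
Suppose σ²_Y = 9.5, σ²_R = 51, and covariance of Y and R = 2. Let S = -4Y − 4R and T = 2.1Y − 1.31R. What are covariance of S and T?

covariance of S and T = 181.12

By bilinearity, covariance of S and T = ac·σ²_Y + bd·σ²_R + (ad+bc)·covariance of Y and R, with a=-4, b=-4, c=2.1, d=-1.31.
ac·σ²_Y = (-4)·2.1·9.5 = -79.8
bd·σ²_R = (-4)·(-1.31)·51 = 267.24
(ad+bc)·covariance of Y and R = (-3.16)·2 = -6.32
covariance of S and T = -79.8 + 267.24 + (-6.32) = 181.12.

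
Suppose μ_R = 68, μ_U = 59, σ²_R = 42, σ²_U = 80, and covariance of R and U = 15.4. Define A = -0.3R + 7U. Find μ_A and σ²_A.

μ_A = 392.6, σ²_A = 3859.1

μ_A = (-0.3)·μ_R + 7·μ_U = (-0.3)·68 + 7·59 = 392.6.
σ²_A = a²·σ²_R + b²·σ²_U + 2ab·covariance of R and U with a = -0.3, b = 7.
= (-0.3)²·42 + 7²·80 + 2·(-0.3)·7·15.4
= 3.78 + 3920 + (-64.68) = 3859.1.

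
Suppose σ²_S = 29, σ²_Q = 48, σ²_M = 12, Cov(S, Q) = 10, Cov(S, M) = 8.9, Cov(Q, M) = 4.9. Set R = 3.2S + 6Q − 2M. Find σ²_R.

σ²_R = 2225.44

σ²_R = a²·σ²_S + b²·σ²_Q + c²·σ²_M + 2ab·Cov(S, Q) + 2ac·Cov(S, M) + 2bc·Cov(Q, M), with a = 3.2, b = 6, c = -2.
= 296.96 + 1728 + 48 + 384 + (-113.92) + (-117.6)
= 2225.44.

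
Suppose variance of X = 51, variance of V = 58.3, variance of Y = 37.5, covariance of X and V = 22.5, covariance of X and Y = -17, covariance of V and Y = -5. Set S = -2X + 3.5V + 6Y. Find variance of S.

variance of S = a²·variance of X + b²·variance of V + c²·variance of Y + 2ab·covariance of X and V + 2ac·covariance of X and Y + 2bc·covariance of V and Y, with a = -2, b = 3.5, c = 6.
= 204 + 714.175 + 1350 + (-315) + 408 + (-210)
= 2151.175.

variance of S = 2151.175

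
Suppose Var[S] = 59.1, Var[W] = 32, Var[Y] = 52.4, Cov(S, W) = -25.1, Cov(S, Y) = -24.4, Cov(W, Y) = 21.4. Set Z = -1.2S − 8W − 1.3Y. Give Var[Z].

Var[Z] = 2108.732

Var[Z] = a²·Var[S] + b²·Var[W] + c²·Var[Y] + 2ab·Cov(S, W) + 2ac·Cov(S, Y) + 2bc·Cov(W, Y), with a = -1.2, b = -8, c = -1.3.
= 85.104 + 2048 + 88.556 + (-481.92) + (-76.128) + 445.12
= 2108.732.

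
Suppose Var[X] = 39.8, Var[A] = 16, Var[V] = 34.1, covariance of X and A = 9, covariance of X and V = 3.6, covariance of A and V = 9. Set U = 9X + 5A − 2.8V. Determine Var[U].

Var[U] = a²·Var[X] + b²·Var[A] + c²·Var[V] + 2ab·covariance of X and A + 2ac·covariance of X and V + 2bc·covariance of A and V, with a = 9, b = 5, c = -2.8.
= 3223.8 + 400 + 267.344 + 810 + (-181.44) + (-252)
= 4267.704.

Var[U] = 4267.704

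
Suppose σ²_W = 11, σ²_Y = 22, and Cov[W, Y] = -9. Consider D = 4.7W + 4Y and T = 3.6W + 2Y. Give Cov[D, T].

By bilinearity, Cov[D, T] = ac·σ²_W + bd·σ²_Y + (ad+bc)·Cov[W, Y], with a=4.7, b=4, c=3.6, d=2.
ac·σ²_W = 4.7·3.6·11 = 186.12
bd·σ²_Y = 4·2·22 = 176
(ad+bc)·Cov[W, Y] = (23.8)·(-9) = -214.2
Cov[D, T] = 186.12 + 176 + (-214.2) = 147.92.

Cov[D, T] = 147.92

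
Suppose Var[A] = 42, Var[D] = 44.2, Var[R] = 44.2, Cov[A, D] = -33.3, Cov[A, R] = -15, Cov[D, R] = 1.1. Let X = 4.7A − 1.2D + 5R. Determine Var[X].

Var[X] = 1753.852

Var[X] = a²·Var[A] + b²·Var[D] + c²·Var[R] + 2ab·Cov[A, D] + 2ac·Cov[A, R] + 2bc·Cov[D, R], with a = 4.7, b = -1.2, c = 5.
= 927.78 + 63.648 + 1105 + 375.624 + (-705) + (-13.2)
= 1753.852.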